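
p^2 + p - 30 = (p - 5)*(p + 6)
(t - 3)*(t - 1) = t^2 - 4*t + 3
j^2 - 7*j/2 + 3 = (j - 2)*(j - 3/2)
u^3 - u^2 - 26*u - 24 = (u - 6)*(u + 1)*(u + 4)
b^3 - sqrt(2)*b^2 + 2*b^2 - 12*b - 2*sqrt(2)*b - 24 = (b + 2)*(b - 3*sqrt(2))*(b + 2*sqrt(2))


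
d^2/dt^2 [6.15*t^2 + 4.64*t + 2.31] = 12.3000000000000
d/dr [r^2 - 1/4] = 2*r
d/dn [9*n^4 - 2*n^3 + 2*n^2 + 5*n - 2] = 36*n^3 - 6*n^2 + 4*n + 5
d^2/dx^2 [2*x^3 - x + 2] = 12*x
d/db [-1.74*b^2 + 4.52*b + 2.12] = 4.52 - 3.48*b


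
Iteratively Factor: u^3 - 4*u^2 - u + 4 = (u - 1)*(u^2 - 3*u - 4) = (u - 4)*(u - 1)*(u + 1)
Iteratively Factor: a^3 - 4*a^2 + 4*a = (a - 2)*(a^2 - 2*a) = a*(a - 2)*(a - 2)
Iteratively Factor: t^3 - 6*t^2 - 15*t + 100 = (t - 5)*(t^2 - t - 20) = (t - 5)*(t + 4)*(t - 5)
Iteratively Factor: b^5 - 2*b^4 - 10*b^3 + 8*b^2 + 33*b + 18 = (b + 1)*(b^4 - 3*b^3 - 7*b^2 + 15*b + 18) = (b - 3)*(b + 1)*(b^3 - 7*b - 6) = (b - 3)^2*(b + 1)*(b^2 + 3*b + 2) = (b - 3)^2*(b + 1)^2*(b + 2)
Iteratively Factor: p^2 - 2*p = (p)*(p - 2)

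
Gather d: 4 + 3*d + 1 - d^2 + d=-d^2 + 4*d + 5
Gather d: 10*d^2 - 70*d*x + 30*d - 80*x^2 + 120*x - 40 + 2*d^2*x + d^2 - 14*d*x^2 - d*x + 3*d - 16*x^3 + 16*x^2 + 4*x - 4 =d^2*(2*x + 11) + d*(-14*x^2 - 71*x + 33) - 16*x^3 - 64*x^2 + 124*x - 44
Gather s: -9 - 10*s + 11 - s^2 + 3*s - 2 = -s^2 - 7*s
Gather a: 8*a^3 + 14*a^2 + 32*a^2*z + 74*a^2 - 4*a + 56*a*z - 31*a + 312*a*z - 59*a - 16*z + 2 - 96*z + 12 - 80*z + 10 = 8*a^3 + a^2*(32*z + 88) + a*(368*z - 94) - 192*z + 24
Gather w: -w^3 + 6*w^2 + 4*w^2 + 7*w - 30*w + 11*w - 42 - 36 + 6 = -w^3 + 10*w^2 - 12*w - 72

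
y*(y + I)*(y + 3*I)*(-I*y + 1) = -I*y^4 + 5*y^3 + 7*I*y^2 - 3*y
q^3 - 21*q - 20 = (q - 5)*(q + 1)*(q + 4)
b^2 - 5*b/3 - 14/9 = (b - 7/3)*(b + 2/3)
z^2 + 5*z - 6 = (z - 1)*(z + 6)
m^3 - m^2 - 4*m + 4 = (m - 2)*(m - 1)*(m + 2)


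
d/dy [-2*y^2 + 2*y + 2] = 2 - 4*y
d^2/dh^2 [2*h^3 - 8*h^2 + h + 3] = 12*h - 16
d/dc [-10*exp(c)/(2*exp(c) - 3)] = 30*exp(c)/(2*exp(c) - 3)^2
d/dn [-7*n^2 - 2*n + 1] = -14*n - 2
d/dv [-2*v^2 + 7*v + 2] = 7 - 4*v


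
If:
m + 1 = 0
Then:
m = -1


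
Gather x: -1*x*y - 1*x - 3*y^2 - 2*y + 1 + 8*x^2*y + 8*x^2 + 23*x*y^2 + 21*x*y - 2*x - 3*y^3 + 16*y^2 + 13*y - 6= x^2*(8*y + 8) + x*(23*y^2 + 20*y - 3) - 3*y^3 + 13*y^2 + 11*y - 5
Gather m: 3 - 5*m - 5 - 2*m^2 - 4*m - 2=-2*m^2 - 9*m - 4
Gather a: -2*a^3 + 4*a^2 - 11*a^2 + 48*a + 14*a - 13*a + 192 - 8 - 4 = -2*a^3 - 7*a^2 + 49*a + 180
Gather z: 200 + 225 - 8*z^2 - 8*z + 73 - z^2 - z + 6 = -9*z^2 - 9*z + 504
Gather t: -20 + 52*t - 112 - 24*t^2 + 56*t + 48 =-24*t^2 + 108*t - 84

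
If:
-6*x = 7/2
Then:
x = -7/12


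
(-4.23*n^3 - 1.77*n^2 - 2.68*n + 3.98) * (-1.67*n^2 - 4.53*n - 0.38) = 7.0641*n^5 + 22.1178*n^4 + 14.1011*n^3 + 6.1664*n^2 - 17.011*n - 1.5124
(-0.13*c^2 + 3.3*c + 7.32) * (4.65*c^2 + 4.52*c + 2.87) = -0.6045*c^4 + 14.7574*c^3 + 48.5809*c^2 + 42.5574*c + 21.0084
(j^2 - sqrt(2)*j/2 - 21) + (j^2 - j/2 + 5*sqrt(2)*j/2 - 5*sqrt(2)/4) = 2*j^2 - j/2 + 2*sqrt(2)*j - 21 - 5*sqrt(2)/4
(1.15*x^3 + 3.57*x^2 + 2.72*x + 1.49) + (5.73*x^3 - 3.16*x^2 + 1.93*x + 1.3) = 6.88*x^3 + 0.41*x^2 + 4.65*x + 2.79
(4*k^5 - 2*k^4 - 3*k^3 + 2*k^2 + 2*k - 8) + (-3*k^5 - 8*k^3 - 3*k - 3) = k^5 - 2*k^4 - 11*k^3 + 2*k^2 - k - 11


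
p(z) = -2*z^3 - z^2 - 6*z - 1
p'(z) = -6*z^2 - 2*z - 6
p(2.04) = -34.38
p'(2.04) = -35.05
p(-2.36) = 33.88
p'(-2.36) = -34.70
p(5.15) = -331.60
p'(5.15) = -175.44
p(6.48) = -626.07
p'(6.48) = -270.90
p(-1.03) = 6.30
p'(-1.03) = -10.31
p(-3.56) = 97.92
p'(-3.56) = -74.92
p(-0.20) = 0.18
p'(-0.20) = -5.84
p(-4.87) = 235.51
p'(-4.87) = -138.56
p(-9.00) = 1430.00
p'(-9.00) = -474.00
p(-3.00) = 62.00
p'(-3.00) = -54.00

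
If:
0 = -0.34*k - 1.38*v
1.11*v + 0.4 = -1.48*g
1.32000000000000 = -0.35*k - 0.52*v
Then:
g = -1.37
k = -5.95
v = 1.47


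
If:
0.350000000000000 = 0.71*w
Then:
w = 0.49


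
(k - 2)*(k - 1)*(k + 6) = k^3 + 3*k^2 - 16*k + 12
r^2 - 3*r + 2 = (r - 2)*(r - 1)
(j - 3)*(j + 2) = j^2 - j - 6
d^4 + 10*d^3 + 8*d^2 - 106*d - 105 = (d - 3)*(d + 1)*(d + 5)*(d + 7)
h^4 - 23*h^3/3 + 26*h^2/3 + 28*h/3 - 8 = (h - 6)*(h - 2)*(h - 2/3)*(h + 1)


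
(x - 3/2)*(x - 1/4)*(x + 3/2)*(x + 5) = x^4 + 19*x^3/4 - 7*x^2/2 - 171*x/16 + 45/16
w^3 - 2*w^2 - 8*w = w*(w - 4)*(w + 2)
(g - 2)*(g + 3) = g^2 + g - 6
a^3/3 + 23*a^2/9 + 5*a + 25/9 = (a/3 + 1/3)*(a + 5/3)*(a + 5)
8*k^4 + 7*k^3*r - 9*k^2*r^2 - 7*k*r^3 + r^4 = (-8*k + r)*(-k + r)*(k + r)^2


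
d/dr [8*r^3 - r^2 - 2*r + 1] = 24*r^2 - 2*r - 2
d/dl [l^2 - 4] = 2*l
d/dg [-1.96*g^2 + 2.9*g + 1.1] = 2.9 - 3.92*g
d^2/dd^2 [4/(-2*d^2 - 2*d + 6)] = 4*(d^2 + d - (2*d + 1)^2 - 3)/(d^2 + d - 3)^3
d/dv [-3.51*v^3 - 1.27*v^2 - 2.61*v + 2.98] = -10.53*v^2 - 2.54*v - 2.61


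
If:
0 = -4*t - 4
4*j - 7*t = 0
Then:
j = -7/4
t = -1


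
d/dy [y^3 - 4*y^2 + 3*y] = 3*y^2 - 8*y + 3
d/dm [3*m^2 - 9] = 6*m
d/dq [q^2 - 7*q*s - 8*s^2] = 2*q - 7*s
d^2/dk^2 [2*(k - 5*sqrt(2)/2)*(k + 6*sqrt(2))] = 4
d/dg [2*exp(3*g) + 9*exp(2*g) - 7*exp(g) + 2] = (6*exp(2*g) + 18*exp(g) - 7)*exp(g)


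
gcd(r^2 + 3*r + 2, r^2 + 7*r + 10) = r + 2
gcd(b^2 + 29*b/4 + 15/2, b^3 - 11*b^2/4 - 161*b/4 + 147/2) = b + 6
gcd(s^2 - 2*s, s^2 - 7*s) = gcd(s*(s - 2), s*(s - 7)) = s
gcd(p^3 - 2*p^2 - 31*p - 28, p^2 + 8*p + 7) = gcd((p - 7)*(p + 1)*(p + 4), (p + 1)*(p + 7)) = p + 1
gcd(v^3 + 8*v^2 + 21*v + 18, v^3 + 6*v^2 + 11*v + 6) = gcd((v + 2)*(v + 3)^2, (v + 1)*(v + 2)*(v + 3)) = v^2 + 5*v + 6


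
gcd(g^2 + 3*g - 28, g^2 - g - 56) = g + 7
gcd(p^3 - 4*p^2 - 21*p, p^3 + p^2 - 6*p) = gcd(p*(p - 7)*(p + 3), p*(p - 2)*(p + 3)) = p^2 + 3*p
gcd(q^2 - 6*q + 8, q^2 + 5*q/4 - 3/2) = 1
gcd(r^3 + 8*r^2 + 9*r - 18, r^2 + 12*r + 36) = r + 6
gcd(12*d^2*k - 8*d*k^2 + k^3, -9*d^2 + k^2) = 1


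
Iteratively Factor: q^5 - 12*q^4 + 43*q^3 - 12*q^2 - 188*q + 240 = (q - 4)*(q^4 - 8*q^3 + 11*q^2 + 32*q - 60) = (q - 4)*(q + 2)*(q^3 - 10*q^2 + 31*q - 30) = (q - 5)*(q - 4)*(q + 2)*(q^2 - 5*q + 6) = (q - 5)*(q - 4)*(q - 2)*(q + 2)*(q - 3)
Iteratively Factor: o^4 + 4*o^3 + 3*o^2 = (o + 1)*(o^3 + 3*o^2) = o*(o + 1)*(o^2 + 3*o) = o^2*(o + 1)*(o + 3)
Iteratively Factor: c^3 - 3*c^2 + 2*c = (c - 1)*(c^2 - 2*c) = (c - 2)*(c - 1)*(c)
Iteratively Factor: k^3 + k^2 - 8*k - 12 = (k + 2)*(k^2 - k - 6) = (k + 2)^2*(k - 3)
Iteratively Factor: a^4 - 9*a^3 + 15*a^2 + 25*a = (a - 5)*(a^3 - 4*a^2 - 5*a) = (a - 5)*(a + 1)*(a^2 - 5*a) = (a - 5)^2*(a + 1)*(a)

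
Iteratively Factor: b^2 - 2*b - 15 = (b - 5)*(b + 3)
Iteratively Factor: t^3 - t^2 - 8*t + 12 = (t - 2)*(t^2 + t - 6) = (t - 2)^2*(t + 3)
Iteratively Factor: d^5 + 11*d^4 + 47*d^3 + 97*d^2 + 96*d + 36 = (d + 3)*(d^4 + 8*d^3 + 23*d^2 + 28*d + 12) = (d + 2)*(d + 3)*(d^3 + 6*d^2 + 11*d + 6) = (d + 2)^2*(d + 3)*(d^2 + 4*d + 3) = (d + 2)^2*(d + 3)^2*(d + 1)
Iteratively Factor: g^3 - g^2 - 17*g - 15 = (g + 3)*(g^2 - 4*g - 5) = (g + 1)*(g + 3)*(g - 5)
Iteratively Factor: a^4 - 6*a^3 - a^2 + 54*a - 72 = (a - 3)*(a^3 - 3*a^2 - 10*a + 24) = (a - 3)*(a + 3)*(a^2 - 6*a + 8) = (a - 3)*(a - 2)*(a + 3)*(a - 4)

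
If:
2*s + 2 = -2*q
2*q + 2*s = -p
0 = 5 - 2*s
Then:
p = 2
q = -7/2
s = 5/2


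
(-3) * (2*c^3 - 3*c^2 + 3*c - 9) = -6*c^3 + 9*c^2 - 9*c + 27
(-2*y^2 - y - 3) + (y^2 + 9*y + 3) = -y^2 + 8*y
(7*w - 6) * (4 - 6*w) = -42*w^2 + 64*w - 24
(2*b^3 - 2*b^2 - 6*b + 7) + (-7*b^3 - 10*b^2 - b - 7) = -5*b^3 - 12*b^2 - 7*b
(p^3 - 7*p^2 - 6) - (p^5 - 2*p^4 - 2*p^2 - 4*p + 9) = -p^5 + 2*p^4 + p^3 - 5*p^2 + 4*p - 15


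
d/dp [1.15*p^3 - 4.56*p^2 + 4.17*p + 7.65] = 3.45*p^2 - 9.12*p + 4.17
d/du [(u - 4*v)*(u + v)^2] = (u + v)*(3*u - 7*v)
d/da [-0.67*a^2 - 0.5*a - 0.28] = -1.34*a - 0.5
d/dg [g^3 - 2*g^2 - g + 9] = 3*g^2 - 4*g - 1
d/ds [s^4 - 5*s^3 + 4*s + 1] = 4*s^3 - 15*s^2 + 4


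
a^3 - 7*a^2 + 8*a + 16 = (a - 4)^2*(a + 1)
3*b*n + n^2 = n*(3*b + n)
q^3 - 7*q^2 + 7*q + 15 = (q - 5)*(q - 3)*(q + 1)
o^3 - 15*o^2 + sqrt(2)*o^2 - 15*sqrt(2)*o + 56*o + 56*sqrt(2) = (o - 8)*(o - 7)*(o + sqrt(2))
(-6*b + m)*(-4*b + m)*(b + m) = 24*b^3 + 14*b^2*m - 9*b*m^2 + m^3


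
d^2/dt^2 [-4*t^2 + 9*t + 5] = -8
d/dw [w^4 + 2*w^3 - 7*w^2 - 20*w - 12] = 4*w^3 + 6*w^2 - 14*w - 20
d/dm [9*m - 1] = 9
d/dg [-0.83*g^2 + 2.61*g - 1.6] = 2.61 - 1.66*g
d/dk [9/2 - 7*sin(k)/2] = -7*cos(k)/2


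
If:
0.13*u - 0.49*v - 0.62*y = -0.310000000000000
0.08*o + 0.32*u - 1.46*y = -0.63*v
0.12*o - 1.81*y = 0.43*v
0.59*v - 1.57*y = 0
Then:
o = 2.71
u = -0.75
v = 0.29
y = 0.11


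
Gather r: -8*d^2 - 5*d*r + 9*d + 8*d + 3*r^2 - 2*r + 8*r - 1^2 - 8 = -8*d^2 + 17*d + 3*r^2 + r*(6 - 5*d) - 9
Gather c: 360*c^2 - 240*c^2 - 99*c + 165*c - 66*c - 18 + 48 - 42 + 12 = 120*c^2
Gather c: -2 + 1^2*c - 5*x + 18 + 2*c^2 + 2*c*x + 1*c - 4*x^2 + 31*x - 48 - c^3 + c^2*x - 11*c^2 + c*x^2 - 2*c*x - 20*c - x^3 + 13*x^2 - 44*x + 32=-c^3 + c^2*(x - 9) + c*(x^2 - 18) - x^3 + 9*x^2 - 18*x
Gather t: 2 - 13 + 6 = -5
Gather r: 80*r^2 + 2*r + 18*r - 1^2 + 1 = 80*r^2 + 20*r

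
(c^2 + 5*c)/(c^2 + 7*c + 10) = c/(c + 2)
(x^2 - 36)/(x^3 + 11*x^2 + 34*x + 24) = (x - 6)/(x^2 + 5*x + 4)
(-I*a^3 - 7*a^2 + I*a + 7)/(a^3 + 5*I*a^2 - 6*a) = (-I*a^3 - 7*a^2 + I*a + 7)/(a*(a^2 + 5*I*a - 6))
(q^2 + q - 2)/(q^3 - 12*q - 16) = (q - 1)/(q^2 - 2*q - 8)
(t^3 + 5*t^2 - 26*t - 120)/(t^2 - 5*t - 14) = (-t^3 - 5*t^2 + 26*t + 120)/(-t^2 + 5*t + 14)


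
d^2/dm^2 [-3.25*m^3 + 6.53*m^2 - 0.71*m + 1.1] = 13.06 - 19.5*m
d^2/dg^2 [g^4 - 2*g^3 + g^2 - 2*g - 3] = 12*g^2 - 12*g + 2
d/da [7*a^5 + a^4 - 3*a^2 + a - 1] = 35*a^4 + 4*a^3 - 6*a + 1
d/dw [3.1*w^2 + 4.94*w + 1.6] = 6.2*w + 4.94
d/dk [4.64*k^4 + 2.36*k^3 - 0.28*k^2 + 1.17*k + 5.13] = 18.56*k^3 + 7.08*k^2 - 0.56*k + 1.17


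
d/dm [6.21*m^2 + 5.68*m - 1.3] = 12.42*m + 5.68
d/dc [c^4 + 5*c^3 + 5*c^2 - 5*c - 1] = 4*c^3 + 15*c^2 + 10*c - 5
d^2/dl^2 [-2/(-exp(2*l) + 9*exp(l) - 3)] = 2*((9 - 4*exp(l))*(exp(2*l) - 9*exp(l) + 3) + 2*(2*exp(l) - 9)^2*exp(l))*exp(l)/(exp(2*l) - 9*exp(l) + 3)^3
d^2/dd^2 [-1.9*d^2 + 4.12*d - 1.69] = -3.80000000000000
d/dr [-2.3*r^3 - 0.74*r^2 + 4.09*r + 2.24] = -6.9*r^2 - 1.48*r + 4.09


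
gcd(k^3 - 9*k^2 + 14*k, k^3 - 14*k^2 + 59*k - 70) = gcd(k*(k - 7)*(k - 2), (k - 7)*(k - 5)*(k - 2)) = k^2 - 9*k + 14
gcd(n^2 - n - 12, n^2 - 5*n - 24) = n + 3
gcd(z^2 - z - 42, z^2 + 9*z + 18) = z + 6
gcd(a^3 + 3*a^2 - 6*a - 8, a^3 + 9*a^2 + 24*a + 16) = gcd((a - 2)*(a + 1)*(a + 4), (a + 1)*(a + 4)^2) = a^2 + 5*a + 4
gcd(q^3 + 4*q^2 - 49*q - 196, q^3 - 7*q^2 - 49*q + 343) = q^2 - 49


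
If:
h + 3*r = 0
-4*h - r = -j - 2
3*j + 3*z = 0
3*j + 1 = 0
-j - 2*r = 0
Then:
No Solution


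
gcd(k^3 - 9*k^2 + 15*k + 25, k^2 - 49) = 1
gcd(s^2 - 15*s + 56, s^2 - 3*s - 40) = s - 8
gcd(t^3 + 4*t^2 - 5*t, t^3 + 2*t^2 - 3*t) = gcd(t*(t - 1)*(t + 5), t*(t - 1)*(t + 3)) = t^2 - t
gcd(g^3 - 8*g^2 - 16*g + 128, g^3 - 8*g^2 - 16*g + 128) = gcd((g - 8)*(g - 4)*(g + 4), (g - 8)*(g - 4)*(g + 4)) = g^3 - 8*g^2 - 16*g + 128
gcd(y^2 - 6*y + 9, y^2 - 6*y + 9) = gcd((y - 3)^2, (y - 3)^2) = y^2 - 6*y + 9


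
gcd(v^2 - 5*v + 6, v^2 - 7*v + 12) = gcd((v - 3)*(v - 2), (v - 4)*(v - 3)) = v - 3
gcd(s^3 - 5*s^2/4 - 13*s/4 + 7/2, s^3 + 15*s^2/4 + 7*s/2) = s + 7/4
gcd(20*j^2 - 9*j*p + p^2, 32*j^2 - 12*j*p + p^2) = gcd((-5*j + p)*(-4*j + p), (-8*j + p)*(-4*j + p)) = -4*j + p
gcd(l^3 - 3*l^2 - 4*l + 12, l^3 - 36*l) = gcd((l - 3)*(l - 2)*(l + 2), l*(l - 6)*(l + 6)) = 1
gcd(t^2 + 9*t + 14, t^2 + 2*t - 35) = t + 7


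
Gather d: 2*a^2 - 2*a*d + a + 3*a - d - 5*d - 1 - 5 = 2*a^2 + 4*a + d*(-2*a - 6) - 6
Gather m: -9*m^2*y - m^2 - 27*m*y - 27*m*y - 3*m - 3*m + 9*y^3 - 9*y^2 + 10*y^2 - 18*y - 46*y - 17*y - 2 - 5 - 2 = m^2*(-9*y - 1) + m*(-54*y - 6) + 9*y^3 + y^2 - 81*y - 9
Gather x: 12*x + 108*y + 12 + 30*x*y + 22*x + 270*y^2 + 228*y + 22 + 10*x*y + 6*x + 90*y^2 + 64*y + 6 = x*(40*y + 40) + 360*y^2 + 400*y + 40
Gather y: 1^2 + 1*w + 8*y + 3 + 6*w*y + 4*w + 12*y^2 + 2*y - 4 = 5*w + 12*y^2 + y*(6*w + 10)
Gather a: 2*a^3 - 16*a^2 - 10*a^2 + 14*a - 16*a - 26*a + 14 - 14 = 2*a^3 - 26*a^2 - 28*a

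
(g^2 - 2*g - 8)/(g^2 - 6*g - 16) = (g - 4)/(g - 8)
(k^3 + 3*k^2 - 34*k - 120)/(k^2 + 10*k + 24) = (k^2 - k - 30)/(k + 6)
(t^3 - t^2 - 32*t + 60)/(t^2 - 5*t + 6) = (t^2 + t - 30)/(t - 3)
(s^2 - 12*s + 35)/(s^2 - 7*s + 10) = (s - 7)/(s - 2)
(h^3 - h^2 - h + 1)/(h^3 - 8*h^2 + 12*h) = (h^3 - h^2 - h + 1)/(h*(h^2 - 8*h + 12))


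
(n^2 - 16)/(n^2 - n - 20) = (n - 4)/(n - 5)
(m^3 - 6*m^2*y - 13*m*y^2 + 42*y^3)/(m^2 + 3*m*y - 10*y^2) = (m^2 - 4*m*y - 21*y^2)/(m + 5*y)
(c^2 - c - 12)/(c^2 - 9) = (c - 4)/(c - 3)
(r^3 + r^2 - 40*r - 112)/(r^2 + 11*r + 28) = (r^2 - 3*r - 28)/(r + 7)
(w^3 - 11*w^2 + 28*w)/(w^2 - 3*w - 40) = w*(-w^2 + 11*w - 28)/(-w^2 + 3*w + 40)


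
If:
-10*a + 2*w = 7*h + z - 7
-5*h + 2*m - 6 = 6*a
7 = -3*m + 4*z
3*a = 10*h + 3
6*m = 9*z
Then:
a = -31/5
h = -54/25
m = -21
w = -2453/50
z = -14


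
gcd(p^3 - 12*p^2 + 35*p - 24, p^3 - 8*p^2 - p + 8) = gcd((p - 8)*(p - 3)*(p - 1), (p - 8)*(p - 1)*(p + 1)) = p^2 - 9*p + 8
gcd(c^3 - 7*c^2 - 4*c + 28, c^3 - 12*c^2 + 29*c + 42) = c - 7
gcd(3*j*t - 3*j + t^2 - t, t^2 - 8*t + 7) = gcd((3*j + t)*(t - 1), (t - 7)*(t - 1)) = t - 1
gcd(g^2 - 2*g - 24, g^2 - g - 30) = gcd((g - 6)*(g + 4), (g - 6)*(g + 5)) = g - 6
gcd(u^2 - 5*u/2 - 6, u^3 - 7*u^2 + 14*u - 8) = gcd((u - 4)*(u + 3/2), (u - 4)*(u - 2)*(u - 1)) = u - 4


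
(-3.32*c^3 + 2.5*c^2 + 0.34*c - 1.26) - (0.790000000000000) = -3.32*c^3 + 2.5*c^2 + 0.34*c - 2.05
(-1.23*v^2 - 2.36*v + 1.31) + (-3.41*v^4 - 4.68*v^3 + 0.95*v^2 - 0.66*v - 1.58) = -3.41*v^4 - 4.68*v^3 - 0.28*v^2 - 3.02*v - 0.27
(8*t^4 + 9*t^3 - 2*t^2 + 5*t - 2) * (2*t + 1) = 16*t^5 + 26*t^4 + 5*t^3 + 8*t^2 + t - 2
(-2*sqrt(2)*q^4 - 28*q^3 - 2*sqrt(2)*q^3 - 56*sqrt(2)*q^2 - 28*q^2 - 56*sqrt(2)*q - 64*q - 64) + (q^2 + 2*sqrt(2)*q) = -2*sqrt(2)*q^4 - 28*q^3 - 2*sqrt(2)*q^3 - 56*sqrt(2)*q^2 - 27*q^2 - 54*sqrt(2)*q - 64*q - 64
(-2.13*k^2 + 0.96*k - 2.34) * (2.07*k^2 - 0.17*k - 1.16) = -4.4091*k^4 + 2.3493*k^3 - 2.5362*k^2 - 0.7158*k + 2.7144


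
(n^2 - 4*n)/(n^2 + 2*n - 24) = n/(n + 6)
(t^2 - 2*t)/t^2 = (t - 2)/t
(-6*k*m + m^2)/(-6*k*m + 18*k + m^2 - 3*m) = m/(m - 3)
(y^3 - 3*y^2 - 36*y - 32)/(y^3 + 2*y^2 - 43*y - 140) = (y^2 - 7*y - 8)/(y^2 - 2*y - 35)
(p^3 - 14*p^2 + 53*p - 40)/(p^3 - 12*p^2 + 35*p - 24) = (p - 5)/(p - 3)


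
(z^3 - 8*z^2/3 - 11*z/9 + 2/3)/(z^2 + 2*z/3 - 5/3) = (9*z^3 - 24*z^2 - 11*z + 6)/(3*(3*z^2 + 2*z - 5))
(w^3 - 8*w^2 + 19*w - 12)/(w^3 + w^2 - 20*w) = (w^2 - 4*w + 3)/(w*(w + 5))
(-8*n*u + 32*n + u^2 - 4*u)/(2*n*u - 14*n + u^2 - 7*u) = (-8*n*u + 32*n + u^2 - 4*u)/(2*n*u - 14*n + u^2 - 7*u)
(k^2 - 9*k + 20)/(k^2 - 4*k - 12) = (-k^2 + 9*k - 20)/(-k^2 + 4*k + 12)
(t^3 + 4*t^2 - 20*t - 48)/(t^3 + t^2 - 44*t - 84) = (t - 4)/(t - 7)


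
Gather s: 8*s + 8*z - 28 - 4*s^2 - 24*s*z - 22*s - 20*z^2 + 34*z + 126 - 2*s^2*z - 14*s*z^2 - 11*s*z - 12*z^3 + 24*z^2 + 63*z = s^2*(-2*z - 4) + s*(-14*z^2 - 35*z - 14) - 12*z^3 + 4*z^2 + 105*z + 98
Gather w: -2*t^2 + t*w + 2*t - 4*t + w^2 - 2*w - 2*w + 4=-2*t^2 - 2*t + w^2 + w*(t - 4) + 4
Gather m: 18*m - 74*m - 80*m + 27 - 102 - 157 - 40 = -136*m - 272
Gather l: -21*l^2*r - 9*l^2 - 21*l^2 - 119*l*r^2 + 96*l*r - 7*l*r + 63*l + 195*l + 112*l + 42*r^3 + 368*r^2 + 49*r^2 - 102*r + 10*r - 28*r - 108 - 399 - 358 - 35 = l^2*(-21*r - 30) + l*(-119*r^2 + 89*r + 370) + 42*r^3 + 417*r^2 - 120*r - 900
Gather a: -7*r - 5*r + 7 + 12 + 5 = 24 - 12*r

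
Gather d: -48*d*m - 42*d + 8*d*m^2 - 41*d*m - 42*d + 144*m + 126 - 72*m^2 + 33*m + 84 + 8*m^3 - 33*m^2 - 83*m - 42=d*(8*m^2 - 89*m - 84) + 8*m^3 - 105*m^2 + 94*m + 168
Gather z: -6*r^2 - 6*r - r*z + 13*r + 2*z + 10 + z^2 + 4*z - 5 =-6*r^2 + 7*r + z^2 + z*(6 - r) + 5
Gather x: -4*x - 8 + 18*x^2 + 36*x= 18*x^2 + 32*x - 8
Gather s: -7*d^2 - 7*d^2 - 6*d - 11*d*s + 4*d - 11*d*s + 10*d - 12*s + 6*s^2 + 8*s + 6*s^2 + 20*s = -14*d^2 + 8*d + 12*s^2 + s*(16 - 22*d)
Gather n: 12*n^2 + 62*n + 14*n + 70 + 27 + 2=12*n^2 + 76*n + 99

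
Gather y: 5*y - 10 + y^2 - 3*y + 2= y^2 + 2*y - 8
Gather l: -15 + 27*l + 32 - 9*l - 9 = 18*l + 8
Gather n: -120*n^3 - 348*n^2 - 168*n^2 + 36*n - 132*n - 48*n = -120*n^3 - 516*n^2 - 144*n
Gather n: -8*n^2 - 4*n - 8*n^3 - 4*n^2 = -8*n^3 - 12*n^2 - 4*n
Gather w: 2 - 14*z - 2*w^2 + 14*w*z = -2*w^2 + 14*w*z - 14*z + 2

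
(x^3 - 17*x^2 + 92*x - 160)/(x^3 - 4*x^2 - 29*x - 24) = (x^2 - 9*x + 20)/(x^2 + 4*x + 3)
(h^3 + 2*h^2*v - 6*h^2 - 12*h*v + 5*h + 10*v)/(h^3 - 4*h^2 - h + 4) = (h^2 + 2*h*v - 5*h - 10*v)/(h^2 - 3*h - 4)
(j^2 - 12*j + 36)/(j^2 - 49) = (j^2 - 12*j + 36)/(j^2 - 49)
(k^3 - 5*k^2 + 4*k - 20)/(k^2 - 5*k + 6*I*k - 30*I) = (k^2 + 4)/(k + 6*I)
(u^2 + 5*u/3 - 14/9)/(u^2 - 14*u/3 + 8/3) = (u + 7/3)/(u - 4)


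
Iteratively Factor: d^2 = (d)*(d)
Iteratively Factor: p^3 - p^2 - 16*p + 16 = (p - 4)*(p^2 + 3*p - 4) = (p - 4)*(p - 1)*(p + 4)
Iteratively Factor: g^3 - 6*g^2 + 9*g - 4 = (g - 1)*(g^2 - 5*g + 4) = (g - 1)^2*(g - 4)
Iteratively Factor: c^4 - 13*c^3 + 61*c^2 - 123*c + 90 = (c - 2)*(c^3 - 11*c^2 + 39*c - 45) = (c - 5)*(c - 2)*(c^2 - 6*c + 9) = (c - 5)*(c - 3)*(c - 2)*(c - 3)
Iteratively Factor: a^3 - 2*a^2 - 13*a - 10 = (a - 5)*(a^2 + 3*a + 2) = (a - 5)*(a + 1)*(a + 2)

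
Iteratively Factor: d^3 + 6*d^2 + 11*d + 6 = (d + 3)*(d^2 + 3*d + 2) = (d + 2)*(d + 3)*(d + 1)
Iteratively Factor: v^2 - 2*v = (v)*(v - 2)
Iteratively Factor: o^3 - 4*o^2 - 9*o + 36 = (o - 3)*(o^2 - o - 12) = (o - 3)*(o + 3)*(o - 4)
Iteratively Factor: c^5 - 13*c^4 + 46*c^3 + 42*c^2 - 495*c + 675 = (c - 3)*(c^4 - 10*c^3 + 16*c^2 + 90*c - 225) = (c - 5)*(c - 3)*(c^3 - 5*c^2 - 9*c + 45) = (c - 5)*(c - 3)*(c + 3)*(c^2 - 8*c + 15) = (c - 5)*(c - 3)^2*(c + 3)*(c - 5)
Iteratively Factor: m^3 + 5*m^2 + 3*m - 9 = (m - 1)*(m^2 + 6*m + 9) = (m - 1)*(m + 3)*(m + 3)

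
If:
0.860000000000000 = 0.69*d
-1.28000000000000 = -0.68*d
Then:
No Solution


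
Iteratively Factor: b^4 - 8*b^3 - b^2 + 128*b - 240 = (b - 3)*(b^3 - 5*b^2 - 16*b + 80) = (b - 3)*(b + 4)*(b^2 - 9*b + 20) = (b - 4)*(b - 3)*(b + 4)*(b - 5)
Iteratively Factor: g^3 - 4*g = (g)*(g^2 - 4) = g*(g + 2)*(g - 2)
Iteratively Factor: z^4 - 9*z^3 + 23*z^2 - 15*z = (z - 3)*(z^3 - 6*z^2 + 5*z) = (z - 5)*(z - 3)*(z^2 - z) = (z - 5)*(z - 3)*(z - 1)*(z)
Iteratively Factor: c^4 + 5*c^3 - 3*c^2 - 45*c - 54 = (c + 2)*(c^3 + 3*c^2 - 9*c - 27) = (c - 3)*(c + 2)*(c^2 + 6*c + 9) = (c - 3)*(c + 2)*(c + 3)*(c + 3)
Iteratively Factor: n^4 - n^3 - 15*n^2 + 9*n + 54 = (n - 3)*(n^3 + 2*n^2 - 9*n - 18) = (n - 3)*(n + 3)*(n^2 - n - 6) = (n - 3)^2*(n + 3)*(n + 2)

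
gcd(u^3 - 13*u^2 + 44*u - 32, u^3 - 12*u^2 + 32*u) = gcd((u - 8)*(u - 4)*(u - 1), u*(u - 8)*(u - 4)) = u^2 - 12*u + 32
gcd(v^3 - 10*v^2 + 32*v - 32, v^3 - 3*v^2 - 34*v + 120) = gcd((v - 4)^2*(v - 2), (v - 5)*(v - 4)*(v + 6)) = v - 4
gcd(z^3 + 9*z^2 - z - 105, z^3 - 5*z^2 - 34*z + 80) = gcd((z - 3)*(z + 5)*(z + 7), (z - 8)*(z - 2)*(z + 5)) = z + 5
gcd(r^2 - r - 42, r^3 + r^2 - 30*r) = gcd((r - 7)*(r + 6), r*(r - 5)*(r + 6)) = r + 6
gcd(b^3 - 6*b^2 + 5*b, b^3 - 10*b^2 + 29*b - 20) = b^2 - 6*b + 5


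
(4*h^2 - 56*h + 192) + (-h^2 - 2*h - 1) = 3*h^2 - 58*h + 191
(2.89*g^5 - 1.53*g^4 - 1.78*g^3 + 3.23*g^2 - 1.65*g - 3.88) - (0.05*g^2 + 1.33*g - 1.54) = 2.89*g^5 - 1.53*g^4 - 1.78*g^3 + 3.18*g^2 - 2.98*g - 2.34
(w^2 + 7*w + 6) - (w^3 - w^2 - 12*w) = -w^3 + 2*w^2 + 19*w + 6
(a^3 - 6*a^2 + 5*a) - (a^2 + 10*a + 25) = a^3 - 7*a^2 - 5*a - 25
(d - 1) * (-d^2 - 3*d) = -d^3 - 2*d^2 + 3*d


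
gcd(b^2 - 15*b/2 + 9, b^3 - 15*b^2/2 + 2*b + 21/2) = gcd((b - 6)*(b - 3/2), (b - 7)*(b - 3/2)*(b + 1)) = b - 3/2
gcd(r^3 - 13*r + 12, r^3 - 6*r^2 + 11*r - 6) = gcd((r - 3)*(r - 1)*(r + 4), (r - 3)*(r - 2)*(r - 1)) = r^2 - 4*r + 3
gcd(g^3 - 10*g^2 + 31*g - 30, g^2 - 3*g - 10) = g - 5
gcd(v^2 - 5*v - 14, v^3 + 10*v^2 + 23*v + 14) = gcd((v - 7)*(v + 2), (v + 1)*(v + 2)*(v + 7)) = v + 2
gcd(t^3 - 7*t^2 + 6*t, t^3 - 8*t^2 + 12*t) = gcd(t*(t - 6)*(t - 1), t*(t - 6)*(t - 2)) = t^2 - 6*t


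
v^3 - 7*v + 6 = (v - 2)*(v - 1)*(v + 3)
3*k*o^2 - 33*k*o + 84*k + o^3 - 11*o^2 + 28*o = (3*k + o)*(o - 7)*(o - 4)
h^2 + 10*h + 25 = (h + 5)^2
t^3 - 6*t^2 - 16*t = t*(t - 8)*(t + 2)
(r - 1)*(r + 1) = r^2 - 1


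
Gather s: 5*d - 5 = 5*d - 5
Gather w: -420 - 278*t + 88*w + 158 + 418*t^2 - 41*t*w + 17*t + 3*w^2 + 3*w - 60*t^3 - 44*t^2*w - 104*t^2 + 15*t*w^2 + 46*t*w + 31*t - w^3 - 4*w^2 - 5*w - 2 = -60*t^3 + 314*t^2 - 230*t - w^3 + w^2*(15*t - 1) + w*(-44*t^2 + 5*t + 86) - 264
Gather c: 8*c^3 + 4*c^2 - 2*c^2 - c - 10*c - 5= 8*c^3 + 2*c^2 - 11*c - 5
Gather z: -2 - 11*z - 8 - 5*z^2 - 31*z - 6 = -5*z^2 - 42*z - 16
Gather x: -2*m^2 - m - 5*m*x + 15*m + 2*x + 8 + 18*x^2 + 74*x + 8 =-2*m^2 + 14*m + 18*x^2 + x*(76 - 5*m) + 16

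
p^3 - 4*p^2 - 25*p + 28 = (p - 7)*(p - 1)*(p + 4)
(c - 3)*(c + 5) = c^2 + 2*c - 15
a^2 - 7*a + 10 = (a - 5)*(a - 2)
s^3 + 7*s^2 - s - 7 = (s - 1)*(s + 1)*(s + 7)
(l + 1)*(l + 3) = l^2 + 4*l + 3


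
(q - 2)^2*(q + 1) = q^3 - 3*q^2 + 4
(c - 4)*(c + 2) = c^2 - 2*c - 8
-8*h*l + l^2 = l*(-8*h + l)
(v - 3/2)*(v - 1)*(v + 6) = v^3 + 7*v^2/2 - 27*v/2 + 9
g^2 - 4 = (g - 2)*(g + 2)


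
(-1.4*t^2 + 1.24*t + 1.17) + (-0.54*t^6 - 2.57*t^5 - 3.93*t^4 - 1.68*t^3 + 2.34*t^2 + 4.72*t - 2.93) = -0.54*t^6 - 2.57*t^5 - 3.93*t^4 - 1.68*t^3 + 0.94*t^2 + 5.96*t - 1.76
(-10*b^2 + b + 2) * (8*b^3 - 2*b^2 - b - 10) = -80*b^5 + 28*b^4 + 24*b^3 + 95*b^2 - 12*b - 20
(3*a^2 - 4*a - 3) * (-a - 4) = -3*a^3 - 8*a^2 + 19*a + 12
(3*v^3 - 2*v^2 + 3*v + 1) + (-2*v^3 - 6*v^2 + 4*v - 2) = v^3 - 8*v^2 + 7*v - 1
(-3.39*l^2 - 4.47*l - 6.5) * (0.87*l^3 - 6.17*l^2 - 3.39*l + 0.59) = -2.9493*l^5 + 17.0274*l^4 + 33.417*l^3 + 53.2582*l^2 + 19.3977*l - 3.835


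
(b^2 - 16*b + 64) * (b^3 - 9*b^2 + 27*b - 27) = b^5 - 25*b^4 + 235*b^3 - 1035*b^2 + 2160*b - 1728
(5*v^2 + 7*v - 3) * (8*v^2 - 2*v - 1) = 40*v^4 + 46*v^3 - 43*v^2 - v + 3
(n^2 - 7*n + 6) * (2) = 2*n^2 - 14*n + 12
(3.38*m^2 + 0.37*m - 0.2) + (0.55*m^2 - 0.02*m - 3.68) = 3.93*m^2 + 0.35*m - 3.88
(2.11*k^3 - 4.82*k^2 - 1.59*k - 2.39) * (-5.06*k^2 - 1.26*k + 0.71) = -10.6766*k^5 + 21.7306*k^4 + 15.6167*k^3 + 10.6746*k^2 + 1.8825*k - 1.6969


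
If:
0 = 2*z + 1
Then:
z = -1/2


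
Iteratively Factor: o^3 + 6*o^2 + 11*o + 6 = (o + 1)*(o^2 + 5*o + 6) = (o + 1)*(o + 3)*(o + 2)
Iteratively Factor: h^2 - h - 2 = (h - 2)*(h + 1)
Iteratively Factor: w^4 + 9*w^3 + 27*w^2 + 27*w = (w + 3)*(w^3 + 6*w^2 + 9*w) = (w + 3)^2*(w^2 + 3*w) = (w + 3)^3*(w)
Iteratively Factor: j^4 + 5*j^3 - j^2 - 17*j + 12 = (j - 1)*(j^3 + 6*j^2 + 5*j - 12) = (j - 1)^2*(j^2 + 7*j + 12) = (j - 1)^2*(j + 4)*(j + 3)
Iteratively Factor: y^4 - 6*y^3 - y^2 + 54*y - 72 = (y - 4)*(y^3 - 2*y^2 - 9*y + 18) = (y - 4)*(y - 2)*(y^2 - 9) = (y - 4)*(y - 2)*(y + 3)*(y - 3)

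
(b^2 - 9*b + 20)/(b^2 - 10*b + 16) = (b^2 - 9*b + 20)/(b^2 - 10*b + 16)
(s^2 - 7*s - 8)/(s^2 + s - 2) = (s^2 - 7*s - 8)/(s^2 + s - 2)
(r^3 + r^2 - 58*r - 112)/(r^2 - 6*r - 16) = r + 7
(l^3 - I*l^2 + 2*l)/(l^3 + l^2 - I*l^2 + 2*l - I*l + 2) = l/(l + 1)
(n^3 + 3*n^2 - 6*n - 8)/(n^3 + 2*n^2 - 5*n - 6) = (n + 4)/(n + 3)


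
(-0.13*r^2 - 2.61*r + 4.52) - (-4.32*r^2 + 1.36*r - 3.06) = 4.19*r^2 - 3.97*r + 7.58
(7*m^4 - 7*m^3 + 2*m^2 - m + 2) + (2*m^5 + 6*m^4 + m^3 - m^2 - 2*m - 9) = 2*m^5 + 13*m^4 - 6*m^3 + m^2 - 3*m - 7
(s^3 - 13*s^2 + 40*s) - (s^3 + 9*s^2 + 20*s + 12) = -22*s^2 + 20*s - 12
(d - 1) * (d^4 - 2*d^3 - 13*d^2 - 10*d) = d^5 - 3*d^4 - 11*d^3 + 3*d^2 + 10*d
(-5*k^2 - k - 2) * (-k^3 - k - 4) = 5*k^5 + k^4 + 7*k^3 + 21*k^2 + 6*k + 8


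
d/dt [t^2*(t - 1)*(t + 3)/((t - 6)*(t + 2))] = 2*t*(t^4 - 5*t^3 - 32*t^2 - 30*t + 36)/(t^4 - 8*t^3 - 8*t^2 + 96*t + 144)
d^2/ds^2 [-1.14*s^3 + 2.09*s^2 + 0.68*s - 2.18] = 4.18 - 6.84*s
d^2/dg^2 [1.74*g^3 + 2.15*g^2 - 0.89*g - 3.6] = 10.44*g + 4.3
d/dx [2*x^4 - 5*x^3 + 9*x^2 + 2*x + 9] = 8*x^3 - 15*x^2 + 18*x + 2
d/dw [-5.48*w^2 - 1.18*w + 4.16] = -10.96*w - 1.18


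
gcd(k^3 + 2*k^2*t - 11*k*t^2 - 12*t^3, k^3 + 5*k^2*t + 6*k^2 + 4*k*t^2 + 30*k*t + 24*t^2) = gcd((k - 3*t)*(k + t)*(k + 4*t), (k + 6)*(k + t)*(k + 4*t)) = k^2 + 5*k*t + 4*t^2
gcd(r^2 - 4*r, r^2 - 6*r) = r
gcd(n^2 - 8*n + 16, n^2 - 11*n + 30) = 1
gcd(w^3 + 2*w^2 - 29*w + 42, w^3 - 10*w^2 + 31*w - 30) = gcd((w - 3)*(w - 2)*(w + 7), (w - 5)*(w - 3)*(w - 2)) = w^2 - 5*w + 6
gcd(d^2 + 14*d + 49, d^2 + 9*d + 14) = d + 7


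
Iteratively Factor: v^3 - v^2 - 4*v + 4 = (v - 2)*(v^2 + v - 2) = (v - 2)*(v + 2)*(v - 1)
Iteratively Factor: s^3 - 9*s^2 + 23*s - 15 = (s - 5)*(s^2 - 4*s + 3) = (s - 5)*(s - 1)*(s - 3)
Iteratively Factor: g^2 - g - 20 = (g + 4)*(g - 5)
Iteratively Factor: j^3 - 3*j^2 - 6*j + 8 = (j + 2)*(j^2 - 5*j + 4) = (j - 1)*(j + 2)*(j - 4)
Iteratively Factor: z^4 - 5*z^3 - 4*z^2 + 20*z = (z + 2)*(z^3 - 7*z^2 + 10*z) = (z - 2)*(z + 2)*(z^2 - 5*z) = (z - 5)*(z - 2)*(z + 2)*(z)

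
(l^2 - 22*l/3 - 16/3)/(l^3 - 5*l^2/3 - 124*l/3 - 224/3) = (3*l + 2)/(3*l^2 + 19*l + 28)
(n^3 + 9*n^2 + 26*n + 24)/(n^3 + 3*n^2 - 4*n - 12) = (n + 4)/(n - 2)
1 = 1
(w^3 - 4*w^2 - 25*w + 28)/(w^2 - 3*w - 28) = w - 1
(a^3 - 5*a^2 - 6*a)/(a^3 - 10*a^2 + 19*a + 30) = a/(a - 5)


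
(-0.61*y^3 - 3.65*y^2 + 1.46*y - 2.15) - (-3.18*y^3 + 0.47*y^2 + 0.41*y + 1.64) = 2.57*y^3 - 4.12*y^2 + 1.05*y - 3.79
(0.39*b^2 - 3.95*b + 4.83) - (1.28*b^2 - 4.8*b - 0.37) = -0.89*b^2 + 0.85*b + 5.2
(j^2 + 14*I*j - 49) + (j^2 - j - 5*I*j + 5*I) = 2*j^2 - j + 9*I*j - 49 + 5*I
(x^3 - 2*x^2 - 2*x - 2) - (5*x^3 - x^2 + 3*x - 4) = -4*x^3 - x^2 - 5*x + 2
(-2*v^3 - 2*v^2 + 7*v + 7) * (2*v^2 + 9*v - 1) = -4*v^5 - 22*v^4 - 2*v^3 + 79*v^2 + 56*v - 7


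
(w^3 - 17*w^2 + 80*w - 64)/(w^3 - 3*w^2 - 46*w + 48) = (w - 8)/(w + 6)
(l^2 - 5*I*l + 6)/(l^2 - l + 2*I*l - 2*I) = (l^2 - 5*I*l + 6)/(l^2 - l + 2*I*l - 2*I)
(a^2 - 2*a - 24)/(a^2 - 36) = (a + 4)/(a + 6)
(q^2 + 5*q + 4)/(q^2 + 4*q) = (q + 1)/q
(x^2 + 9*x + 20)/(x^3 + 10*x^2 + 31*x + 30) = (x + 4)/(x^2 + 5*x + 6)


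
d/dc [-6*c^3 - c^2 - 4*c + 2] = -18*c^2 - 2*c - 4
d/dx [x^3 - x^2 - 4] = x*(3*x - 2)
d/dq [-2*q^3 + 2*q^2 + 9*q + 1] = -6*q^2 + 4*q + 9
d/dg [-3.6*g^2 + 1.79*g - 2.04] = 1.79 - 7.2*g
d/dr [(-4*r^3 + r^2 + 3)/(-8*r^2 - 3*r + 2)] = (32*r^4 + 24*r^3 - 27*r^2 + 52*r + 9)/(64*r^4 + 48*r^3 - 23*r^2 - 12*r + 4)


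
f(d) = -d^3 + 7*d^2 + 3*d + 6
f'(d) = -3*d^2 + 14*d + 3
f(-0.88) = 9.46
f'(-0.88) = -11.64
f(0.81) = 12.49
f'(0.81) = 12.37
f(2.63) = 44.12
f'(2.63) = 19.07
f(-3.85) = 155.27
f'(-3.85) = -95.37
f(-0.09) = 5.79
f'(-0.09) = 1.72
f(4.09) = 66.95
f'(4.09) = 10.08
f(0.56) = 9.70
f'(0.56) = 9.90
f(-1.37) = 17.60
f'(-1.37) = -21.81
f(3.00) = 51.00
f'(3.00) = 18.00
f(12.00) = -678.00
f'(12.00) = -261.00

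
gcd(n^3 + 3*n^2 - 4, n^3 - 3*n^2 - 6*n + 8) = n^2 + n - 2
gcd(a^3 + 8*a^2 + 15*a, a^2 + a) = a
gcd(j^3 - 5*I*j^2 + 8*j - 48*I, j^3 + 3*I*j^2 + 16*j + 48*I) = j^2 - I*j + 12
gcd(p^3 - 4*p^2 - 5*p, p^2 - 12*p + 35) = p - 5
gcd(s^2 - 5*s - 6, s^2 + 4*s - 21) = 1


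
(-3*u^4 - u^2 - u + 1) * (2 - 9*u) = 27*u^5 - 6*u^4 + 9*u^3 + 7*u^2 - 11*u + 2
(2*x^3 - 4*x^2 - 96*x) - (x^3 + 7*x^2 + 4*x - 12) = x^3 - 11*x^2 - 100*x + 12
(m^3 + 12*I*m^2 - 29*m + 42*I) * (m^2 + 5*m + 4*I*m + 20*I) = m^5 + 5*m^4 + 16*I*m^4 - 77*m^3 + 80*I*m^3 - 385*m^2 - 74*I*m^2 - 168*m - 370*I*m - 840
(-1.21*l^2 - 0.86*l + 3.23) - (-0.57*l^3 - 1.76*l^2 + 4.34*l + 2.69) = 0.57*l^3 + 0.55*l^2 - 5.2*l + 0.54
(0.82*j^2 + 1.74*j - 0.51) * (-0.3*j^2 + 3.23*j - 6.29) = -0.246*j^4 + 2.1266*j^3 + 0.615399999999999*j^2 - 12.5919*j + 3.2079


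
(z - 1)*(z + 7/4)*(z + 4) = z^3 + 19*z^2/4 + 5*z/4 - 7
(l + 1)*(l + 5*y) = l^2 + 5*l*y + l + 5*y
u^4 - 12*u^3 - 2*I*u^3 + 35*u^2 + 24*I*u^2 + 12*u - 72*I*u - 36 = (u - 6)^2*(u - I)^2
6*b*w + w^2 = w*(6*b + w)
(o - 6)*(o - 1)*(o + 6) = o^3 - o^2 - 36*o + 36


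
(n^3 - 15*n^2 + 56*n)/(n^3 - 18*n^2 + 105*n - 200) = n*(n - 7)/(n^2 - 10*n + 25)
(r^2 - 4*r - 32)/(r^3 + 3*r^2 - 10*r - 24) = (r - 8)/(r^2 - r - 6)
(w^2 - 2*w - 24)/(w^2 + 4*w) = (w - 6)/w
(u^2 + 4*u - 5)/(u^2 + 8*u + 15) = (u - 1)/(u + 3)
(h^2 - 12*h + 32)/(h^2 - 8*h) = (h - 4)/h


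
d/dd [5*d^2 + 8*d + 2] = 10*d + 8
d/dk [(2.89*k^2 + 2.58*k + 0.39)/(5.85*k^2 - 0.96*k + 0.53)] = (-17.8674*k^2 - 1.4996*k + 1.7418)/(34.2225*k^4 - 11.232*k^3 + 7.1226*k^2 - 1.0176*k + 0.2809)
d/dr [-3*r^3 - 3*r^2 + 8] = 3*r*(-3*r - 2)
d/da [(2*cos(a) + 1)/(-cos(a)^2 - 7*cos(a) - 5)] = (-2*cos(a) - cos(2*a) + 2)*sin(a)/(cos(a)^2 + 7*cos(a) + 5)^2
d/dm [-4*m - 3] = -4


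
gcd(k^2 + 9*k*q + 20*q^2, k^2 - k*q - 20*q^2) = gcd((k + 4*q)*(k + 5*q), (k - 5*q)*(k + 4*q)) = k + 4*q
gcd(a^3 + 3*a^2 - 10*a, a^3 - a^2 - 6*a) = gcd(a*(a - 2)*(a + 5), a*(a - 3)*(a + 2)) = a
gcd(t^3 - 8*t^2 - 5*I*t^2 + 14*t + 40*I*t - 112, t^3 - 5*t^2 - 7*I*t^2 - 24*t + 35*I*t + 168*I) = t^2 + t*(-8 - 7*I) + 56*I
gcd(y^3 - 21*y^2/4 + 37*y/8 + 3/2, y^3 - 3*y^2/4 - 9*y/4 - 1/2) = y + 1/4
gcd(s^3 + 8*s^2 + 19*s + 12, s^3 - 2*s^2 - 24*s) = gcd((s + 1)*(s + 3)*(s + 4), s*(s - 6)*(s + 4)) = s + 4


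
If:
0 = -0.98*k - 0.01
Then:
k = -0.01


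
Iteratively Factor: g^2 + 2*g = (g)*(g + 2)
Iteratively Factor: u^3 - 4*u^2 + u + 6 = (u - 2)*(u^2 - 2*u - 3) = (u - 2)*(u + 1)*(u - 3)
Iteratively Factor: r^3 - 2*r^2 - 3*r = (r + 1)*(r^2 - 3*r) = r*(r + 1)*(r - 3)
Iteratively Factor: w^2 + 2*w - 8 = (w - 2)*(w + 4)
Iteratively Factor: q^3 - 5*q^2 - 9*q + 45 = (q - 5)*(q^2 - 9) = (q - 5)*(q - 3)*(q + 3)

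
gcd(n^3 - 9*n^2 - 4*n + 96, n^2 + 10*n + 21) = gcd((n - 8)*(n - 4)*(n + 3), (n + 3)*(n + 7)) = n + 3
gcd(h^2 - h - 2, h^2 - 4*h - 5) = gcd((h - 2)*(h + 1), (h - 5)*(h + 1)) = h + 1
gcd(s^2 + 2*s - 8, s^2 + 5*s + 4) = s + 4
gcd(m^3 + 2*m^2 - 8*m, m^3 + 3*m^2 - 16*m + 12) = m - 2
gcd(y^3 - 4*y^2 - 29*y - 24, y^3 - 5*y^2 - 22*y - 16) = y^2 - 7*y - 8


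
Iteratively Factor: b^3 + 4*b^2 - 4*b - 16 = (b + 2)*(b^2 + 2*b - 8) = (b - 2)*(b + 2)*(b + 4)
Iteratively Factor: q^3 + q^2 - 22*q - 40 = (q - 5)*(q^2 + 6*q + 8) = (q - 5)*(q + 4)*(q + 2)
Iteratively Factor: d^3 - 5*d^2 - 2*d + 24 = (d + 2)*(d^2 - 7*d + 12) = (d - 4)*(d + 2)*(d - 3)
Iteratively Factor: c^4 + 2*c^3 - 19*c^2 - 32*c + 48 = (c + 4)*(c^3 - 2*c^2 - 11*c + 12) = (c - 1)*(c + 4)*(c^2 - c - 12) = (c - 4)*(c - 1)*(c + 4)*(c + 3)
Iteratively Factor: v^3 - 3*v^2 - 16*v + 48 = (v - 3)*(v^2 - 16) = (v - 3)*(v + 4)*(v - 4)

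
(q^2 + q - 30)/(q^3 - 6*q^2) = (q^2 + q - 30)/(q^2*(q - 6))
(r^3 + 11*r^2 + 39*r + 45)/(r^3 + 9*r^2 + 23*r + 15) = (r + 3)/(r + 1)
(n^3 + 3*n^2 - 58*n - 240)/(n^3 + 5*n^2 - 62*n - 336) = (n + 5)/(n + 7)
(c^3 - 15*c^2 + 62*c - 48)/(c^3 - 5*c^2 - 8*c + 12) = (c - 8)/(c + 2)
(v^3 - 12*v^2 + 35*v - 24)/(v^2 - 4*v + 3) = v - 8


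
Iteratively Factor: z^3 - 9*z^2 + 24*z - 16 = (z - 4)*(z^2 - 5*z + 4) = (z - 4)*(z - 1)*(z - 4)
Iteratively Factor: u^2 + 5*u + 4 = (u + 4)*(u + 1)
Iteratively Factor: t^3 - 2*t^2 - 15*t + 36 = (t - 3)*(t^2 + t - 12) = (t - 3)*(t + 4)*(t - 3)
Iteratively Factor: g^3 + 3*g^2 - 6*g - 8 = (g + 1)*(g^2 + 2*g - 8) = (g - 2)*(g + 1)*(g + 4)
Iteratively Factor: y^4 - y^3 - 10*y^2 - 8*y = (y)*(y^3 - y^2 - 10*y - 8) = y*(y + 1)*(y^2 - 2*y - 8) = y*(y + 1)*(y + 2)*(y - 4)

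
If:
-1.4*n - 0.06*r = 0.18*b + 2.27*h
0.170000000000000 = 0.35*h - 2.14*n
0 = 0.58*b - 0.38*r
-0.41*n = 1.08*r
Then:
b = 0.02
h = 0.04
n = -0.07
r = 0.03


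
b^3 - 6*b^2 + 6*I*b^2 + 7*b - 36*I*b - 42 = (b - 6)*(b - I)*(b + 7*I)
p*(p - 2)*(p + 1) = p^3 - p^2 - 2*p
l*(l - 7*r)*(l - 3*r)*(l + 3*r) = l^4 - 7*l^3*r - 9*l^2*r^2 + 63*l*r^3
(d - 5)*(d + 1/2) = d^2 - 9*d/2 - 5/2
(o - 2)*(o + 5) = o^2 + 3*o - 10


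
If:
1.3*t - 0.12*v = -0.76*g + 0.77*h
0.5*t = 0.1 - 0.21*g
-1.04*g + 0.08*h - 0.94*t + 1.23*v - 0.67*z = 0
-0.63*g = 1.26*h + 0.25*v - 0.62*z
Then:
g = 0.586015571329269*z - 0.429273113263153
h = 0.0303779723634058*z + 0.231981624158036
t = 0.380294707570524 - 0.246126539958293*z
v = 0.850135779538676*z - 0.0874191403333573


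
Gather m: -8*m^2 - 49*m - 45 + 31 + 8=-8*m^2 - 49*m - 6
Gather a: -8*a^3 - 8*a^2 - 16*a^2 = -8*a^3 - 24*a^2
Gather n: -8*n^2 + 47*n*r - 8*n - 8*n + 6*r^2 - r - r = -8*n^2 + n*(47*r - 16) + 6*r^2 - 2*r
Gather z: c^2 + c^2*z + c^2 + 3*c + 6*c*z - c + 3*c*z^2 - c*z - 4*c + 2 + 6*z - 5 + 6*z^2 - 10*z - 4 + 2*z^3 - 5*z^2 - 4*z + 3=2*c^2 - 2*c + 2*z^3 + z^2*(3*c + 1) + z*(c^2 + 5*c - 8) - 4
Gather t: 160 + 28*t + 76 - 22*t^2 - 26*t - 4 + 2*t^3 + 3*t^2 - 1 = 2*t^3 - 19*t^2 + 2*t + 231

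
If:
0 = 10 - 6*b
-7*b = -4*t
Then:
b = 5/3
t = 35/12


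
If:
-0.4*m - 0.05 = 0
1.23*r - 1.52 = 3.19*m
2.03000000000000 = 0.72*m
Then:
No Solution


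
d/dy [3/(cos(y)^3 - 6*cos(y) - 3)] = 9*(cos(y)^2 - 2)*sin(y)/(-cos(y)^3 + 6*cos(y) + 3)^2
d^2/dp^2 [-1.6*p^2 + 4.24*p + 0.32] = -3.20000000000000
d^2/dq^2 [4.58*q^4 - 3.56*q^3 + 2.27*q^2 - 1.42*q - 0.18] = 54.96*q^2 - 21.36*q + 4.54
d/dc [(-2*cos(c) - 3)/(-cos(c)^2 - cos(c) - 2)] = (6*cos(c) + cos(2*c))*sin(c)/(cos(c)^2 + cos(c) + 2)^2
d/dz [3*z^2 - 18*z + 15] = 6*z - 18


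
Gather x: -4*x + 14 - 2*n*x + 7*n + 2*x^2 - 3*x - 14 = 7*n + 2*x^2 + x*(-2*n - 7)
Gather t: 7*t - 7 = 7*t - 7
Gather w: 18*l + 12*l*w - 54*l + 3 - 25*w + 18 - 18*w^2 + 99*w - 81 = -36*l - 18*w^2 + w*(12*l + 74) - 60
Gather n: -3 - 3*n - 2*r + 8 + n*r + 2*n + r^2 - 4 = n*(r - 1) + r^2 - 2*r + 1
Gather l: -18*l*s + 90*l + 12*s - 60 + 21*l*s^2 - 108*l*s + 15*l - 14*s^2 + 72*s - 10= l*(21*s^2 - 126*s + 105) - 14*s^2 + 84*s - 70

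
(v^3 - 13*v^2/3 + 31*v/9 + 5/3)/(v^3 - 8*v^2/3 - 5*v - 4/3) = (v^2 - 14*v/3 + 5)/(v^2 - 3*v - 4)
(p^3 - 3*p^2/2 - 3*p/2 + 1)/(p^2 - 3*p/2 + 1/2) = (p^2 - p - 2)/(p - 1)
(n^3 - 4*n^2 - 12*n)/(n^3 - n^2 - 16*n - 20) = n*(n - 6)/(n^2 - 3*n - 10)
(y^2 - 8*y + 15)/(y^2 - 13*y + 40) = (y - 3)/(y - 8)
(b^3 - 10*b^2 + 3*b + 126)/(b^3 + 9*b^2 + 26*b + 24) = (b^2 - 13*b + 42)/(b^2 + 6*b + 8)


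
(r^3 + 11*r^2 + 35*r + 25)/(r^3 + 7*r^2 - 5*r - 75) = (r + 1)/(r - 3)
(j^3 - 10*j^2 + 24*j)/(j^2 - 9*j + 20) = j*(j - 6)/(j - 5)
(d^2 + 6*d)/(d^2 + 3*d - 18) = d/(d - 3)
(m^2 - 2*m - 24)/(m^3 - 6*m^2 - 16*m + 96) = 1/(m - 4)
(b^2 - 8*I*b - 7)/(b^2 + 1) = (b - 7*I)/(b + I)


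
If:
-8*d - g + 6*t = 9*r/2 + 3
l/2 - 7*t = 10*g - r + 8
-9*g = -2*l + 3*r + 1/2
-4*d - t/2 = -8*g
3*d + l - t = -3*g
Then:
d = 19553/11374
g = 6839/11374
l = -63088/5687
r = -53265/5687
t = -500/121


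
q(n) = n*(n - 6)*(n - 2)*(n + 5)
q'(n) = n*(n - 6)*(n - 2) + n*(n - 6)*(n + 5) + n*(n - 2)*(n + 5) + (n - 6)*(n - 2)*(n + 5) = 4*n^3 - 9*n^2 - 56*n + 60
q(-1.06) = -90.23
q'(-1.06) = 104.48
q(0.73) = 28.00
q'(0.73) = 15.88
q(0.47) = 21.75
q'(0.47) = 32.11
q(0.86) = 29.53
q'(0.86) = 7.73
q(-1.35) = -121.33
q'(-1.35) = 109.36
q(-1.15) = -99.72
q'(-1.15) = 106.41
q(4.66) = -160.45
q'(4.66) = 8.38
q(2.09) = -5.21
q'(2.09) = -59.84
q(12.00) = 12240.00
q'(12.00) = 5004.00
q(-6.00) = 576.00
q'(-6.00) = -792.00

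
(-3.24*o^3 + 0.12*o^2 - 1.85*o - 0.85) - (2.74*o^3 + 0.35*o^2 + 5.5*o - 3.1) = -5.98*o^3 - 0.23*o^2 - 7.35*o + 2.25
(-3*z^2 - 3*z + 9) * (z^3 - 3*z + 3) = -3*z^5 - 3*z^4 + 18*z^3 - 36*z + 27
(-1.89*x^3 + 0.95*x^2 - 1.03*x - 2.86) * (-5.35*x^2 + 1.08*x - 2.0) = 10.1115*x^5 - 7.1237*x^4 + 10.3165*x^3 + 12.2886*x^2 - 1.0288*x + 5.72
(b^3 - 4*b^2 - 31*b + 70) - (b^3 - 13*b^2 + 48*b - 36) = 9*b^2 - 79*b + 106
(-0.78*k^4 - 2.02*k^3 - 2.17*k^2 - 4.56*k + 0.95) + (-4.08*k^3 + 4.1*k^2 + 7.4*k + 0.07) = -0.78*k^4 - 6.1*k^3 + 1.93*k^2 + 2.84*k + 1.02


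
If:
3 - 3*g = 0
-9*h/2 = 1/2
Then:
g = 1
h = -1/9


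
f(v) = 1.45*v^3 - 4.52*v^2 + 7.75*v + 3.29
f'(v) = 4.35*v^2 - 9.04*v + 7.75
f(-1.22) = -15.53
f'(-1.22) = 25.25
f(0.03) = 3.52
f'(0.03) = 7.48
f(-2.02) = -42.76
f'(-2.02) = 43.76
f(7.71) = 458.91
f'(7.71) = 196.63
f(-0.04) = 2.97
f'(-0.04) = 8.12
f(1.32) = 8.98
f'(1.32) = 3.40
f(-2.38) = -60.31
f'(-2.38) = 53.91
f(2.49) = 16.95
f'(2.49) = 12.21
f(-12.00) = -3246.19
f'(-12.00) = 742.63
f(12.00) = 1951.01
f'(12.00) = 525.67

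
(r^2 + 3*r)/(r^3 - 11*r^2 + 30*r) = (r + 3)/(r^2 - 11*r + 30)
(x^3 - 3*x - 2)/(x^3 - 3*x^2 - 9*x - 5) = (x - 2)/(x - 5)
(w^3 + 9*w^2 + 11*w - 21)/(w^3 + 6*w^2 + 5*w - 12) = (w + 7)/(w + 4)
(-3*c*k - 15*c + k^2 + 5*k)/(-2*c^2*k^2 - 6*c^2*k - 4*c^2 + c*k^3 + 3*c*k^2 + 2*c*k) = (3*c*k + 15*c - k^2 - 5*k)/(c*(2*c*k^2 + 6*c*k + 4*c - k^3 - 3*k^2 - 2*k))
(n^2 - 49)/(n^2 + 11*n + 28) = (n - 7)/(n + 4)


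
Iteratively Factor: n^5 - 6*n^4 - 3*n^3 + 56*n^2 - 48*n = (n - 1)*(n^4 - 5*n^3 - 8*n^2 + 48*n) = (n - 1)*(n + 3)*(n^3 - 8*n^2 + 16*n) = (n - 4)*(n - 1)*(n + 3)*(n^2 - 4*n) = (n - 4)^2*(n - 1)*(n + 3)*(n)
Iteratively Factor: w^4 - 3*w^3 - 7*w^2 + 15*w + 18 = (w + 2)*(w^3 - 5*w^2 + 3*w + 9) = (w - 3)*(w + 2)*(w^2 - 2*w - 3) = (w - 3)^2*(w + 2)*(w + 1)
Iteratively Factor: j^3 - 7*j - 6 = (j - 3)*(j^2 + 3*j + 2) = (j - 3)*(j + 2)*(j + 1)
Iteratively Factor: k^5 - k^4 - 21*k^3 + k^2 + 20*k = (k - 1)*(k^4 - 21*k^2 - 20*k) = (k - 5)*(k - 1)*(k^3 + 5*k^2 + 4*k) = (k - 5)*(k - 1)*(k + 4)*(k^2 + k) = (k - 5)*(k - 1)*(k + 1)*(k + 4)*(k)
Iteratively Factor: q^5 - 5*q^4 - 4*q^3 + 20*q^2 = (q - 2)*(q^4 - 3*q^3 - 10*q^2) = q*(q - 2)*(q^3 - 3*q^2 - 10*q) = q^2*(q - 2)*(q^2 - 3*q - 10) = q^2*(q - 5)*(q - 2)*(q + 2)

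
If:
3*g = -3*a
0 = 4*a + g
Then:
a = 0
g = 0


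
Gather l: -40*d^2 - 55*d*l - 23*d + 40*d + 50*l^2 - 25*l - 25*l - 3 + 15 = -40*d^2 + 17*d + 50*l^2 + l*(-55*d - 50) + 12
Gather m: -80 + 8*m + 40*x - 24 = 8*m + 40*x - 104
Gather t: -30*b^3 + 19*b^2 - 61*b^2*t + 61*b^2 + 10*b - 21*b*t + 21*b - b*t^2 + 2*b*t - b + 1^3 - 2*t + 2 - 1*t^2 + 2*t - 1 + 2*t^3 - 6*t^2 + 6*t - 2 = -30*b^3 + 80*b^2 + 30*b + 2*t^3 + t^2*(-b - 7) + t*(-61*b^2 - 19*b + 6)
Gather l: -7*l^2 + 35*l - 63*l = -7*l^2 - 28*l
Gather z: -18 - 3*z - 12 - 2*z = -5*z - 30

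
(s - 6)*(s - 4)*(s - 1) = s^3 - 11*s^2 + 34*s - 24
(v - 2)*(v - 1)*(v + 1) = v^3 - 2*v^2 - v + 2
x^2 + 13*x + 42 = (x + 6)*(x + 7)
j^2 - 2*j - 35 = (j - 7)*(j + 5)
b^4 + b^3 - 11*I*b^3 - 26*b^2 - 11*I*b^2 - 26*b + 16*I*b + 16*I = (b - 8*I)*(b - 2*I)*(-I*b - I)*(I*b + 1)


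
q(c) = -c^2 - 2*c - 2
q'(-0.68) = -0.64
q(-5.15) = -18.22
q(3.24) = -18.98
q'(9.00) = -20.00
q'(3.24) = -8.48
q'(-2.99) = 3.98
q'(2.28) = -6.56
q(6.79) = -61.68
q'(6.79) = -15.58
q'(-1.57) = 1.14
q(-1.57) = -1.32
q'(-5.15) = 8.30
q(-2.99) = -4.96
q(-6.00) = -26.00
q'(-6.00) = 10.00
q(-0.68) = -1.10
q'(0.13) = -2.26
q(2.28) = -11.76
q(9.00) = -101.00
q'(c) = -2*c - 2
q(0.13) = -2.28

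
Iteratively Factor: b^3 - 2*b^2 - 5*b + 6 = (b + 2)*(b^2 - 4*b + 3) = (b - 1)*(b + 2)*(b - 3)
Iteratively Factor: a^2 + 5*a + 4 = (a + 4)*(a + 1)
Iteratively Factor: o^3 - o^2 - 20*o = (o - 5)*(o^2 + 4*o) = o*(o - 5)*(o + 4)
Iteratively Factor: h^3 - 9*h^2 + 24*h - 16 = (h - 4)*(h^2 - 5*h + 4) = (h - 4)*(h - 1)*(h - 4)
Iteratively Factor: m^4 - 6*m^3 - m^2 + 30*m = (m + 2)*(m^3 - 8*m^2 + 15*m) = (m - 5)*(m + 2)*(m^2 - 3*m) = m*(m - 5)*(m + 2)*(m - 3)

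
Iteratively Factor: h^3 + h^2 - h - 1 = (h + 1)*(h^2 - 1) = (h - 1)*(h + 1)*(h + 1)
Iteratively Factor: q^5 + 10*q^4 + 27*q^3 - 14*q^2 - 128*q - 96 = (q - 2)*(q^4 + 12*q^3 + 51*q^2 + 88*q + 48) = (q - 2)*(q + 4)*(q^3 + 8*q^2 + 19*q + 12) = (q - 2)*(q + 4)^2*(q^2 + 4*q + 3) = (q - 2)*(q + 1)*(q + 4)^2*(q + 3)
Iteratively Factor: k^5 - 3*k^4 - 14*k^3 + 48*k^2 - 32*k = (k)*(k^4 - 3*k^3 - 14*k^2 + 48*k - 32) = k*(k - 2)*(k^3 - k^2 - 16*k + 16) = k*(k - 4)*(k - 2)*(k^2 + 3*k - 4) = k*(k - 4)*(k - 2)*(k + 4)*(k - 1)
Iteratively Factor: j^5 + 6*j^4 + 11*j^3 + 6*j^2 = (j + 2)*(j^4 + 4*j^3 + 3*j^2) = (j + 2)*(j + 3)*(j^3 + j^2) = j*(j + 2)*(j + 3)*(j^2 + j) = j^2*(j + 2)*(j + 3)*(j + 1)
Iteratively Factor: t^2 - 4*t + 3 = (t - 1)*(t - 3)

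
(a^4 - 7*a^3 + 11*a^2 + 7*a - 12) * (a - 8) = a^5 - 15*a^4 + 67*a^3 - 81*a^2 - 68*a + 96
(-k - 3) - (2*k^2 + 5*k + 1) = -2*k^2 - 6*k - 4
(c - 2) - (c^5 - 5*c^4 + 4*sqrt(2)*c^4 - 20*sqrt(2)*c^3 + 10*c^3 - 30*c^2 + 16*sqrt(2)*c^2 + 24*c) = -c^5 - 4*sqrt(2)*c^4 + 5*c^4 - 10*c^3 + 20*sqrt(2)*c^3 - 16*sqrt(2)*c^2 + 30*c^2 - 23*c - 2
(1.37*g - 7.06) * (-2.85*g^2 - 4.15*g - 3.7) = -3.9045*g^3 + 14.4355*g^2 + 24.23*g + 26.122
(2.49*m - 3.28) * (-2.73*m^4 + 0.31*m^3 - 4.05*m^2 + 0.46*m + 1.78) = -6.7977*m^5 + 9.7263*m^4 - 11.1013*m^3 + 14.4294*m^2 + 2.9234*m - 5.8384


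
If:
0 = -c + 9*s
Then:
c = 9*s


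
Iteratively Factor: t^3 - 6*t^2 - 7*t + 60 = (t + 3)*(t^2 - 9*t + 20) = (t - 4)*(t + 3)*(t - 5)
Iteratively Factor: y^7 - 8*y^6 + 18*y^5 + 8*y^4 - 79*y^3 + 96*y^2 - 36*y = (y - 1)*(y^6 - 7*y^5 + 11*y^4 + 19*y^3 - 60*y^2 + 36*y) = (y - 2)*(y - 1)*(y^5 - 5*y^4 + y^3 + 21*y^2 - 18*y) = (y - 3)*(y - 2)*(y - 1)*(y^4 - 2*y^3 - 5*y^2 + 6*y) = (y - 3)*(y - 2)*(y - 1)*(y + 2)*(y^3 - 4*y^2 + 3*y) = (y - 3)*(y - 2)*(y - 1)^2*(y + 2)*(y^2 - 3*y) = y*(y - 3)*(y - 2)*(y - 1)^2*(y + 2)*(y - 3)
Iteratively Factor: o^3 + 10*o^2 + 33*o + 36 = (o + 3)*(o^2 + 7*o + 12) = (o + 3)*(o + 4)*(o + 3)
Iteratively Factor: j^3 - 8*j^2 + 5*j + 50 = (j + 2)*(j^2 - 10*j + 25) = (j - 5)*(j + 2)*(j - 5)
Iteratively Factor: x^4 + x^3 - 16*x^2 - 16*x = (x + 4)*(x^3 - 3*x^2 - 4*x) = x*(x + 4)*(x^2 - 3*x - 4) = x*(x - 4)*(x + 4)*(x + 1)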